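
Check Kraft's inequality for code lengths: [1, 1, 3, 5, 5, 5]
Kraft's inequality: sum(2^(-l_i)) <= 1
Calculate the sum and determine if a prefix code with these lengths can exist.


Sum = 2^(-1) + 2^(-1) + 2^(-3) + 2^(-5) + 2^(-5) + 2^(-5)
    = 0.5 + 0.5 + 0.125 + 0.03125 + 0.03125 + 0.03125
    = 39/32 = 1.21875
Since 1.21875 > 1, Kraft's inequality is NOT satisfied.
A prefix code with these lengths CANNOT exist.

Kraft sum = 1.21875. Not satisfied.


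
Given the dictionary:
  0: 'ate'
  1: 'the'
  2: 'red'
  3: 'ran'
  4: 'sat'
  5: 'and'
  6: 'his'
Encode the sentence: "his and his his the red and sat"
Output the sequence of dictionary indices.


Look up each word in the dictionary:
  'his' -> 6
  'and' -> 5
  'his' -> 6
  'his' -> 6
  'the' -> 1
  'red' -> 2
  'and' -> 5
  'sat' -> 4

Encoded: [6, 5, 6, 6, 1, 2, 5, 4]


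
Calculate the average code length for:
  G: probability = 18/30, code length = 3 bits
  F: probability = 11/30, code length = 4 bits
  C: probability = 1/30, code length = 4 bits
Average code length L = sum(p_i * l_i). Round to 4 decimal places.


Weighted contributions p_i * l_i:
  G: (18/30) * 3 = 54/30
  F: (11/30) * 4 = 44/30
  C: (1/30) * 4 = 4/30
Sum = (54 + 44 + 4)/30 = 102/30

L = 102/30 = 3.4000 bits/symbol


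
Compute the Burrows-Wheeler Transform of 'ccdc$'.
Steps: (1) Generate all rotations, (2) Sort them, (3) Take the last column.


Rotations (sorted):
  0: $ccdc -> last char: c
  1: c$ccd -> last char: d
  2: ccdc$ -> last char: $
  3: cdc$c -> last char: c
  4: dc$cc -> last char: c


BWT = cd$cc


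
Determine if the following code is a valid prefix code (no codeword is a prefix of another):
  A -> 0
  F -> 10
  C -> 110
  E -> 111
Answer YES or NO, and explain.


Checking each pair (does one codeword prefix another?):
  A='0' vs F='10': no prefix
  A='0' vs C='110': no prefix
  A='0' vs E='111': no prefix
  F='10' vs A='0': no prefix
  F='10' vs C='110': no prefix
  F='10' vs E='111': no prefix
  C='110' vs A='0': no prefix
  C='110' vs F='10': no prefix
  C='110' vs E='111': no prefix
  E='111' vs A='0': no prefix
  E='111' vs F='10': no prefix
  E='111' vs C='110': no prefix
No violation found over all pairs.

YES -- this is a valid prefix code. No codeword is a prefix of any other codeword.


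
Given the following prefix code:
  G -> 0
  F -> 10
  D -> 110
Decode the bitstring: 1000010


Decoding step by step:
Bits 10 -> F
Bits 0 -> G
Bits 0 -> G
Bits 0 -> G
Bits 10 -> F


Decoded message: FGGGF


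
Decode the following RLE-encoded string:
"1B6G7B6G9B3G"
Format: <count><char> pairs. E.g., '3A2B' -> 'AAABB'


Expanding each <count><char> pair:
  1B -> 'B'
  6G -> 'GGGGGG'
  7B -> 'BBBBBBB'
  6G -> 'GGGGGG'
  9B -> 'BBBBBBBBB'
  3G -> 'GGG'

Decoded = BGGGGGGBBBBBBBGGGGGGBBBBBBBBBGGG


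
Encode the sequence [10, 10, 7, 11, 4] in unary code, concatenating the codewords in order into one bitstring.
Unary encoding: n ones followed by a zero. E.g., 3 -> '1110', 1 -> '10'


Encode each number as n ones followed by a terminating 0:
  10 -> 11111111110 (11 bits)
  10 -> 11111111110 (11 bits)
  7 -> 11111110 (8 bits)
  11 -> 111111111110 (12 bits)
  4 -> 11110 (5 bits)
Total length = 11 + 11 + 8 + 12 + 5 = 47 bits.

Unary([10, 10, 7, 11, 4]) = 11111111110111111111101111111011111111111011110 (47 bits)


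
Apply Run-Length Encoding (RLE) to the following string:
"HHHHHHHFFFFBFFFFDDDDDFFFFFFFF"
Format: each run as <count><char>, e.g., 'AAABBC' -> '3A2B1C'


Scanning runs left to right:
  i=0: run of 'H' x 7 -> '7H'
  i=7: run of 'F' x 4 -> '4F'
  i=11: run of 'B' x 1 -> '1B'
  i=12: run of 'F' x 4 -> '4F'
  i=16: run of 'D' x 5 -> '5D'
  i=21: run of 'F' x 8 -> '8F'

RLE = 7H4F1B4F5D8F


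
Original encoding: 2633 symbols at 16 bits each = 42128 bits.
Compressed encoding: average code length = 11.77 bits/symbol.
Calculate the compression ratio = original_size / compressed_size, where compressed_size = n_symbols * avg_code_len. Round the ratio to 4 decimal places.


original_size = n_symbols * orig_bits = 2633 * 16 = 42128 bits
compressed_size = n_symbols * avg_code_len = 2633 * 11.77 = 30990.41 bits
ratio = original_size / compressed_size = 42128 / 30990.41 = 1.3594

Compression ratio = 1.3594


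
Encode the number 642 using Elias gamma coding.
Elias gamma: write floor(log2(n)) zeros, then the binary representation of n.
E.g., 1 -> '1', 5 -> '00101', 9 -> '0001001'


num_bits = floor(log2(642)) + 1 = 10
leading_zeros = num_bits - 1 = 9
binary(642) = 1010000010

Elias gamma(642) = '000000000' + '1010000010' = 0000000001010000010 (19 bits)


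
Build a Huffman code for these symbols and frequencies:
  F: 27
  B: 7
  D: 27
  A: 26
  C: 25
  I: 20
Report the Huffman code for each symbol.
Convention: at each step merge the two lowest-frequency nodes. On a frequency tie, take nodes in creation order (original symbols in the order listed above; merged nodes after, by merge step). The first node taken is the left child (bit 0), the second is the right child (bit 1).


Huffman tree construction:
Step 1: Merge B(7) + I(20) = 27
Step 2: Merge C(25) + A(26) = 51
Step 3: Merge F(27) + D(27) = 54
Step 4: Merge (B+I)(27) + (C+A)(51) = 78
Step 5: Merge (F+D)(54) + ((B+I)+(C+A))(78) = 132
Read each symbol's code off the tree from the root (left child = 0, right child = 1).

Codes:
  F: 00 (length 2)
  B: 100 (length 3)
  D: 01 (length 2)
  A: 111 (length 3)
  C: 110 (length 3)
  I: 101 (length 3)
Average code length: 342/132 = 2.5909 bits/symbol


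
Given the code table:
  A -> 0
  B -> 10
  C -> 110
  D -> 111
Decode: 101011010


Decoding:
10 -> B
10 -> B
110 -> C
10 -> B


Result: BBCB


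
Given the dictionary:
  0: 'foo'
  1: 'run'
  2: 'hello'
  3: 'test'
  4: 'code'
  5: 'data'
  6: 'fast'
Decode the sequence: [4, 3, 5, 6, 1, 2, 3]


Look up each index in the dictionary:
  4 -> 'code'
  3 -> 'test'
  5 -> 'data'
  6 -> 'fast'
  1 -> 'run'
  2 -> 'hello'
  3 -> 'test'

Decoded: "code test data fast run hello test"


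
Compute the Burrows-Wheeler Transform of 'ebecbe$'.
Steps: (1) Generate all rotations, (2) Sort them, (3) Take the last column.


Rotations (sorted):
  0: $ebecbe -> last char: e
  1: be$ebec -> last char: c
  2: becbe$e -> last char: e
  3: cbe$ebe -> last char: e
  4: e$ebecb -> last char: b
  5: ebecbe$ -> last char: $
  6: ecbe$eb -> last char: b


BWT = eceeb$b


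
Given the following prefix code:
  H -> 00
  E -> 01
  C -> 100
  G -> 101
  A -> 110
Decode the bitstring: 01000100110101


Decoding step by step:
Bits 01 -> E
Bits 00 -> H
Bits 01 -> E
Bits 00 -> H
Bits 110 -> A
Bits 101 -> G


Decoded message: EHEHAG


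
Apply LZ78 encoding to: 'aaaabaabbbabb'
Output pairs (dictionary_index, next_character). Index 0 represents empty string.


LZ78 encoding steps:
Dictionary: {0: ''}
Step 1: w='' (idx 0), next='a' -> output (0, 'a'), add 'a' as idx 1
Step 2: w='a' (idx 1), next='a' -> output (1, 'a'), add 'aa' as idx 2
Step 3: w='a' (idx 1), next='b' -> output (1, 'b'), add 'ab' as idx 3
Step 4: w='aa' (idx 2), next='b' -> output (2, 'b'), add 'aab' as idx 4
Step 5: w='' (idx 0), next='b' -> output (0, 'b'), add 'b' as idx 5
Step 6: w='b' (idx 5), next='a' -> output (5, 'a'), add 'ba' as idx 6
Step 7: w='b' (idx 5), next='b' -> output (5, 'b'), add 'bb' as idx 7


Encoded: [(0, 'a'), (1, 'a'), (1, 'b'), (2, 'b'), (0, 'b'), (5, 'a'), (5, 'b')]


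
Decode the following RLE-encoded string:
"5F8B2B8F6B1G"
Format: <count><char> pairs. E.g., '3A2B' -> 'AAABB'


Expanding each <count><char> pair:
  5F -> 'FFFFF'
  8B -> 'BBBBBBBB'
  2B -> 'BB'
  8F -> 'FFFFFFFF'
  6B -> 'BBBBBB'
  1G -> 'G'

Decoded = FFFFFBBBBBBBBBBFFFFFFFFBBBBBBG


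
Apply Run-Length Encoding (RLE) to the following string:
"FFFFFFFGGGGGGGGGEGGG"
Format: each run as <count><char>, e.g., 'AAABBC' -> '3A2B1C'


Scanning runs left to right:
  i=0: run of 'F' x 7 -> '7F'
  i=7: run of 'G' x 9 -> '9G'
  i=16: run of 'E' x 1 -> '1E'
  i=17: run of 'G' x 3 -> '3G'

RLE = 7F9G1E3G


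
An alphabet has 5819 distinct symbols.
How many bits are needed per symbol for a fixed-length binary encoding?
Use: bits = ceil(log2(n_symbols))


log2(5819) = 12.5066
Bracket: 2^12 = 4096 < 5819 <= 2^13 = 8192
So ceil(log2(5819)) = 13

bits = ceil(log2(5819)) = ceil(12.5066) = 13 bits


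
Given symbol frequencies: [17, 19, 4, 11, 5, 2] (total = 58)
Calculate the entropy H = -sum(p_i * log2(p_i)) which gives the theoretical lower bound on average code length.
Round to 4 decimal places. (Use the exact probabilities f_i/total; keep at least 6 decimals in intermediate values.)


Per-symbol terms -p_i * log2(p_i) with p_i = f_i/58:
  p = 17/58 = 0.293103: log2(p) = -1.770518, -p*log2(p) = 0.518945
  p = 19/58 = 0.327586: log2(p) = -1.610053, -p*log2(p) = 0.527431
  p = 4/58 = 0.068966: log2(p) = -3.857981, -p*log2(p) = 0.266068
  p = 11/58 = 0.189655: log2(p) = -2.398549, -p*log2(p) = 0.454897
  p = 5/58 = 0.086207: log2(p) = -3.536053, -p*log2(p) = 0.304832
  p = 2/58 = 0.034483: log2(p) = -4.857981, -p*log2(p) = 0.167517
H = 0.518945 + 0.527431 + 0.266068 + 0.454897 + 0.304832 + 0.167517 = 2.239690

H = 2.2397 bits/symbol


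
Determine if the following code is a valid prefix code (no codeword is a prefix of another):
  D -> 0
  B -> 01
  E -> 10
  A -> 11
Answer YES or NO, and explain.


Checking each pair (does one codeword prefix another?):
  D='0' vs B='01': prefix -- VIOLATION

NO -- this is NOT a valid prefix code. D (0) is a prefix of B (01).


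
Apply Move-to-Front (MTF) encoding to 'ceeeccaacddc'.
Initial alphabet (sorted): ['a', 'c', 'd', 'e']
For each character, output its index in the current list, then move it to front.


MTF encoding:
'c': index 1 in ['a', 'c', 'd', 'e'] -> ['c', 'a', 'd', 'e']
'e': index 3 in ['c', 'a', 'd', 'e'] -> ['e', 'c', 'a', 'd']
'e': index 0 in ['e', 'c', 'a', 'd'] -> ['e', 'c', 'a', 'd']
'e': index 0 in ['e', 'c', 'a', 'd'] -> ['e', 'c', 'a', 'd']
'c': index 1 in ['e', 'c', 'a', 'd'] -> ['c', 'e', 'a', 'd']
'c': index 0 in ['c', 'e', 'a', 'd'] -> ['c', 'e', 'a', 'd']
'a': index 2 in ['c', 'e', 'a', 'd'] -> ['a', 'c', 'e', 'd']
'a': index 0 in ['a', 'c', 'e', 'd'] -> ['a', 'c', 'e', 'd']
'c': index 1 in ['a', 'c', 'e', 'd'] -> ['c', 'a', 'e', 'd']
'd': index 3 in ['c', 'a', 'e', 'd'] -> ['d', 'c', 'a', 'e']
'd': index 0 in ['d', 'c', 'a', 'e'] -> ['d', 'c', 'a', 'e']
'c': index 1 in ['d', 'c', 'a', 'e'] -> ['c', 'd', 'a', 'e']


Output: [1, 3, 0, 0, 1, 0, 2, 0, 1, 3, 0, 1]


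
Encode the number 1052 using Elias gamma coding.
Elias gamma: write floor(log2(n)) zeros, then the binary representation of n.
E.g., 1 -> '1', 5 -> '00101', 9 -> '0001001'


num_bits = floor(log2(1052)) + 1 = 11
leading_zeros = num_bits - 1 = 10
binary(1052) = 10000011100

Elias gamma(1052) = '0000000000' + '10000011100' = 000000000010000011100 (21 bits)


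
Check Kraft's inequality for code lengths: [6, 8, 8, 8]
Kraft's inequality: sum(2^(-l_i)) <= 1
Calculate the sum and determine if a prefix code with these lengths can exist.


Sum = 2^(-6) + 2^(-8) + 2^(-8) + 2^(-8)
    = 0.015625 + 0.00390625 + 0.00390625 + 0.00390625
    = 7/256 = 0.02734375
Since 0.02734375 <= 1, Kraft's inequality IS satisfied.
A prefix code with these lengths CAN exist.

Kraft sum = 0.02734375. Satisfied.


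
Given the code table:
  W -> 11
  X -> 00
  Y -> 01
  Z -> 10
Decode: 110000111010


Decoding:
11 -> W
00 -> X
00 -> X
11 -> W
10 -> Z
10 -> Z


Result: WXXWZZ


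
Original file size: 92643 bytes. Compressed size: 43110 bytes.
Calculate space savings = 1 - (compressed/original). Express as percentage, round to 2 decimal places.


ratio = compressed/original = 43110/92643 = 0.465335
savings = 1 - ratio = 1 - 0.465335 = 0.534665
as a percentage: 0.534665 * 100 = 53.47%

Space savings = 1 - 43110/92643 = 53.47%


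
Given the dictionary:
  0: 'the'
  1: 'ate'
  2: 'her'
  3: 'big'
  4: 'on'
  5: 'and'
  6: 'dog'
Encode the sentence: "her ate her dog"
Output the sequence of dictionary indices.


Look up each word in the dictionary:
  'her' -> 2
  'ate' -> 1
  'her' -> 2
  'dog' -> 6

Encoded: [2, 1, 2, 6]


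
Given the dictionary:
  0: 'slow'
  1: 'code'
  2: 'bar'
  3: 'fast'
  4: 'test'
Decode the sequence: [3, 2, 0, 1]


Look up each index in the dictionary:
  3 -> 'fast'
  2 -> 'bar'
  0 -> 'slow'
  1 -> 'code'

Decoded: "fast bar slow code"


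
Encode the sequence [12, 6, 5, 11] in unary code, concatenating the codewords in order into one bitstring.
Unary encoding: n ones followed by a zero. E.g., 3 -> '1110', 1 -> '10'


Encode each number as n ones followed by a terminating 0:
  12 -> 1111111111110 (13 bits)
  6 -> 1111110 (7 bits)
  5 -> 111110 (6 bits)
  11 -> 111111111110 (12 bits)
Total length = 13 + 7 + 6 + 12 = 38 bits.

Unary([12, 6, 5, 11]) = 11111111111101111110111110111111111110 (38 bits)


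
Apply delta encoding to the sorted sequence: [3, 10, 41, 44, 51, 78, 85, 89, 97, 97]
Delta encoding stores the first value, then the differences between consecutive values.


First value: 3
Deltas:
  10 - 3 = 7
  41 - 10 = 31
  44 - 41 = 3
  51 - 44 = 7
  78 - 51 = 27
  85 - 78 = 7
  89 - 85 = 4
  97 - 89 = 8
  97 - 97 = 0


Delta encoded: [3, 7, 31, 3, 7, 27, 7, 4, 8, 0]


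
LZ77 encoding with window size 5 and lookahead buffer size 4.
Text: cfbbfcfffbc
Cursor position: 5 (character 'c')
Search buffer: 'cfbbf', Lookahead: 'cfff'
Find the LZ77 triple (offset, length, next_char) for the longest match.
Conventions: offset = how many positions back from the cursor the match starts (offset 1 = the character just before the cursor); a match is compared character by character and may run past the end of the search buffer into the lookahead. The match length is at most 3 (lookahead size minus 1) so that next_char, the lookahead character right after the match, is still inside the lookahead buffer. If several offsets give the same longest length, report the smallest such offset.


Try each offset into the search buffer:
  offset=1 (pos 4, char 'f'): match length 0
  offset=2 (pos 3, char 'b'): match length 0
  offset=3 (pos 2, char 'b'): match length 0
  offset=4 (pos 1, char 'f'): match length 0
  offset=5 (pos 0, char 'c'): match length 2
Longest match has length 2 at offset 5.
next_char = character at position 5 + 2 = 7 -> 'f'

Best match: offset=5, length=2 (matching 'cf' starting at position 0)
LZ77 triple: (5, 2, 'f')


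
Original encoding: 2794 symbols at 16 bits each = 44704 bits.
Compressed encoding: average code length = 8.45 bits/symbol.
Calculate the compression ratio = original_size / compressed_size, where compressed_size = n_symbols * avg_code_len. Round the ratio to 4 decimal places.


original_size = n_symbols * orig_bits = 2794 * 16 = 44704 bits
compressed_size = n_symbols * avg_code_len = 2794 * 8.45 = 23609.3 bits
ratio = original_size / compressed_size = 44704 / 23609.3 = 1.8935

Compression ratio = 1.8935


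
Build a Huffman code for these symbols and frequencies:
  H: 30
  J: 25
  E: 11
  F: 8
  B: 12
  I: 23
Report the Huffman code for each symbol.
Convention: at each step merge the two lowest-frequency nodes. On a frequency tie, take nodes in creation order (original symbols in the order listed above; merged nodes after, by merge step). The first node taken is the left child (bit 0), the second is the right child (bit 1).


Huffman tree construction:
Step 1: Merge F(8) + E(11) = 19
Step 2: Merge B(12) + (F+E)(19) = 31
Step 3: Merge I(23) + J(25) = 48
Step 4: Merge H(30) + (B+(F+E))(31) = 61
Step 5: Merge (I+J)(48) + (H+(B+(F+E)))(61) = 109
Read each symbol's code off the tree from the root (left child = 0, right child = 1).

Codes:
  H: 10 (length 2)
  J: 01 (length 2)
  E: 1111 (length 4)
  F: 1110 (length 4)
  B: 110 (length 3)
  I: 00 (length 2)
Average code length: 268/109 = 2.4587 bits/symbol


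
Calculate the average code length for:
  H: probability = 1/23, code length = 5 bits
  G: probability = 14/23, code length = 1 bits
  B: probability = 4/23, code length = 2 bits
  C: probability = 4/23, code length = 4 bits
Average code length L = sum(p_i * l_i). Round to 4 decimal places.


Weighted contributions p_i * l_i:
  H: (1/23) * 5 = 5/23
  G: (14/23) * 1 = 14/23
  B: (4/23) * 2 = 8/23
  C: (4/23) * 4 = 16/23
Sum = (5 + 14 + 8 + 16)/23 = 43/23

L = 43/23 = 1.8696 bits/symbol


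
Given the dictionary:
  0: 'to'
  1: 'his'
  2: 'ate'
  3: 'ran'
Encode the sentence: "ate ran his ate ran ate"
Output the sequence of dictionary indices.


Look up each word in the dictionary:
  'ate' -> 2
  'ran' -> 3
  'his' -> 1
  'ate' -> 2
  'ran' -> 3
  'ate' -> 2

Encoded: [2, 3, 1, 2, 3, 2]


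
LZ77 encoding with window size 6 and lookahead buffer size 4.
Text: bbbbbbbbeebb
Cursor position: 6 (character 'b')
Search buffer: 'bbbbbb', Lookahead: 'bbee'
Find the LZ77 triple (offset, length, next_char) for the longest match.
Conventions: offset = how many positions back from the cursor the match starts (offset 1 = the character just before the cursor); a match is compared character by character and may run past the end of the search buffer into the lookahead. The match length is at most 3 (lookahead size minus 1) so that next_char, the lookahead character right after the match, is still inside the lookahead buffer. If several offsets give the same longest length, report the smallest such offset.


Try each offset into the search buffer:
  offset=1 (pos 5, char 'b'): match length 2
  offset=2 (pos 4, char 'b'): match length 2
  offset=3 (pos 3, char 'b'): match length 2
  offset=4 (pos 2, char 'b'): match length 2
  offset=5 (pos 1, char 'b'): match length 2
  offset=6 (pos 0, char 'b'): match length 2
Longest match has length 2, found at offsets 1, 2, 3, 4, 5, 6; take the smallest, offset 1.
next_char = character at position 6 + 2 = 8 -> 'e'

Best match: offset=1, length=2 (matching 'bb' starting at position 5)
LZ77 triple: (1, 2, 'e')


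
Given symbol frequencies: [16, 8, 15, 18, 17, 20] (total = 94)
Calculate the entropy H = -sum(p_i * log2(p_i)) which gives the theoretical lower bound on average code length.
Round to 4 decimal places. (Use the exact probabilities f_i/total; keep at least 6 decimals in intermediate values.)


Per-symbol terms -p_i * log2(p_i) with p_i = f_i/94:
  p = 16/94 = 0.170213: log2(p) = -2.554589, -p*log2(p) = 0.434824
  p = 8/94 = 0.085106: log2(p) = -3.554589, -p*log2(p) = 0.302518
  p = 15/94 = 0.159574: log2(p) = -2.647698, -p*log2(p) = 0.422505
  p = 18/94 = 0.191489: log2(p) = -2.384664, -p*log2(p) = 0.456638
  p = 17/94 = 0.180851: log2(p) = -2.467126, -p*log2(p) = 0.446182
  p = 20/94 = 0.212766: log2(p) = -2.232661, -p*log2(p) = 0.475034
H = 0.434824 + 0.302518 + 0.422505 + 0.456638 + 0.446182 + 0.475034 = 2.537701

H = 2.5377 bits/symbol


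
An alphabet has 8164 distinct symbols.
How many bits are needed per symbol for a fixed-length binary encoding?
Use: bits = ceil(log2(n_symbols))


log2(8164) = 12.9951
Bracket: 2^12 = 4096 < 8164 <= 2^13 = 8192
So ceil(log2(8164)) = 13

bits = ceil(log2(8164)) = ceil(12.9951) = 13 bits


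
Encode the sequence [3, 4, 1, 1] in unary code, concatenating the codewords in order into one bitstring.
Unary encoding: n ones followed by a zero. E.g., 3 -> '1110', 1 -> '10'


Encode each number as n ones followed by a terminating 0:
  3 -> 1110 (4 bits)
  4 -> 11110 (5 bits)
  1 -> 10 (2 bits)
  1 -> 10 (2 bits)
Total length = 4 + 5 + 2 + 2 = 13 bits.

Unary([3, 4, 1, 1]) = 1110111101010 (13 bits)


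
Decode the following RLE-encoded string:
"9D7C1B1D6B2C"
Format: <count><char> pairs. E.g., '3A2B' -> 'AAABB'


Expanding each <count><char> pair:
  9D -> 'DDDDDDDDD'
  7C -> 'CCCCCCC'
  1B -> 'B'
  1D -> 'D'
  6B -> 'BBBBBB'
  2C -> 'CC'

Decoded = DDDDDDDDDCCCCCCCBDBBBBBBCC


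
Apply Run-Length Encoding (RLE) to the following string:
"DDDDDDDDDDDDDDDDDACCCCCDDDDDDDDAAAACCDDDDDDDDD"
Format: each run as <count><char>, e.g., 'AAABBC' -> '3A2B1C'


Scanning runs left to right:
  i=0: run of 'D' x 17 -> '17D'
  i=17: run of 'A' x 1 -> '1A'
  i=18: run of 'C' x 5 -> '5C'
  i=23: run of 'D' x 8 -> '8D'
  i=31: run of 'A' x 4 -> '4A'
  i=35: run of 'C' x 2 -> '2C'
  i=37: run of 'D' x 9 -> '9D'

RLE = 17D1A5C8D4A2C9D


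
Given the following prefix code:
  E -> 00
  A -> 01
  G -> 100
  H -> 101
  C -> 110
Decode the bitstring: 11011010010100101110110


Decoding step by step:
Bits 110 -> C
Bits 110 -> C
Bits 100 -> G
Bits 101 -> H
Bits 00 -> E
Bits 101 -> H
Bits 110 -> C
Bits 110 -> C


Decoded message: CCGHEHCC


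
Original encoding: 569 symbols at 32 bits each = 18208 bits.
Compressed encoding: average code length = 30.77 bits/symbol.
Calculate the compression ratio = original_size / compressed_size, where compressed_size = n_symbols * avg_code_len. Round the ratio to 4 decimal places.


original_size = n_symbols * orig_bits = 569 * 32 = 18208 bits
compressed_size = n_symbols * avg_code_len = 569 * 30.77 = 17508.13 bits
ratio = original_size / compressed_size = 18208 / 17508.13 = 1.04

Compression ratio = 1.04


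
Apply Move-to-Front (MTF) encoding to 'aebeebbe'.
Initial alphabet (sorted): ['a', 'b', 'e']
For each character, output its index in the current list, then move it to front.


MTF encoding:
'a': index 0 in ['a', 'b', 'e'] -> ['a', 'b', 'e']
'e': index 2 in ['a', 'b', 'e'] -> ['e', 'a', 'b']
'b': index 2 in ['e', 'a', 'b'] -> ['b', 'e', 'a']
'e': index 1 in ['b', 'e', 'a'] -> ['e', 'b', 'a']
'e': index 0 in ['e', 'b', 'a'] -> ['e', 'b', 'a']
'b': index 1 in ['e', 'b', 'a'] -> ['b', 'e', 'a']
'b': index 0 in ['b', 'e', 'a'] -> ['b', 'e', 'a']
'e': index 1 in ['b', 'e', 'a'] -> ['e', 'b', 'a']


Output: [0, 2, 2, 1, 0, 1, 0, 1]


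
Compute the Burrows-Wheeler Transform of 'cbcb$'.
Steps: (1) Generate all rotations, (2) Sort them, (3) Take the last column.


Rotations (sorted):
  0: $cbcb -> last char: b
  1: b$cbc -> last char: c
  2: bcb$c -> last char: c
  3: cb$cb -> last char: b
  4: cbcb$ -> last char: $


BWT = bccb$


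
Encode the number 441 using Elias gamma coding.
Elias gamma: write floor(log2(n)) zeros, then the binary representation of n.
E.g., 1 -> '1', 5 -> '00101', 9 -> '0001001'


num_bits = floor(log2(441)) + 1 = 9
leading_zeros = num_bits - 1 = 8
binary(441) = 110111001

Elias gamma(441) = '00000000' + '110111001' = 00000000110111001 (17 bits)


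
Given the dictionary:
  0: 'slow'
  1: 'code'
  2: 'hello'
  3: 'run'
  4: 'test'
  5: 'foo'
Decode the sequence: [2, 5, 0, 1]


Look up each index in the dictionary:
  2 -> 'hello'
  5 -> 'foo'
  0 -> 'slow'
  1 -> 'code'

Decoded: "hello foo slow code"


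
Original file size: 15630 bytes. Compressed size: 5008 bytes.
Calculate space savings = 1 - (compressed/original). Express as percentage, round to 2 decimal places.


ratio = compressed/original = 5008/15630 = 0.320409
savings = 1 - ratio = 1 - 0.320409 = 0.679591
as a percentage: 0.679591 * 100 = 67.96%

Space savings = 1 - 5008/15630 = 67.96%


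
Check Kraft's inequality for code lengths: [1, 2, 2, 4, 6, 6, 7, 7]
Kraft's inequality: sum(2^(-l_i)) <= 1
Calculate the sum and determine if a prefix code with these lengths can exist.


Sum = 2^(-1) + 2^(-2) + 2^(-2) + 2^(-4) + 2^(-6) + 2^(-6) + 2^(-7) + 2^(-7)
    = 0.5 + 0.25 + 0.25 + 0.0625 + 0.015625 + 0.015625 + 0.0078125 + 0.0078125
    = 142/128 = 1.109375
Since 1.109375 > 1, Kraft's inequality is NOT satisfied.
A prefix code with these lengths CANNOT exist.

Kraft sum = 1.109375. Not satisfied.


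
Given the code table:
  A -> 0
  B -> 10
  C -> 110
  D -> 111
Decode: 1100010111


Decoding:
110 -> C
0 -> A
0 -> A
10 -> B
111 -> D


Result: CAABD


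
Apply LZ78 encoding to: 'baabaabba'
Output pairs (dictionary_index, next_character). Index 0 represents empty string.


LZ78 encoding steps:
Dictionary: {0: ''}
Step 1: w='' (idx 0), next='b' -> output (0, 'b'), add 'b' as idx 1
Step 2: w='' (idx 0), next='a' -> output (0, 'a'), add 'a' as idx 2
Step 3: w='a' (idx 2), next='b' -> output (2, 'b'), add 'ab' as idx 3
Step 4: w='a' (idx 2), next='a' -> output (2, 'a'), add 'aa' as idx 4
Step 5: w='b' (idx 1), next='b' -> output (1, 'b'), add 'bb' as idx 5
Step 6: w='a' (idx 2), end of input -> output (2, '')


Encoded: [(0, 'b'), (0, 'a'), (2, 'b'), (2, 'a'), (1, 'b'), (2, '')]


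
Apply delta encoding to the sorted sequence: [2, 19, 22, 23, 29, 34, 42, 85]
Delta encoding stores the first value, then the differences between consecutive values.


First value: 2
Deltas:
  19 - 2 = 17
  22 - 19 = 3
  23 - 22 = 1
  29 - 23 = 6
  34 - 29 = 5
  42 - 34 = 8
  85 - 42 = 43


Delta encoded: [2, 17, 3, 1, 6, 5, 8, 43]


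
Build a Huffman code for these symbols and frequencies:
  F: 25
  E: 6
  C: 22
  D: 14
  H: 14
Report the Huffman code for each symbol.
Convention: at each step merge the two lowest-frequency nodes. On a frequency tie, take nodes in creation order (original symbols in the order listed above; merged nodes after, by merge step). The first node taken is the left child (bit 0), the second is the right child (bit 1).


Huffman tree construction:
Step 1: Merge E(6) + D(14) = 20
Step 2: Merge H(14) + (E+D)(20) = 34
Step 3: Merge C(22) + F(25) = 47
Step 4: Merge (H+(E+D))(34) + (C+F)(47) = 81
Read each symbol's code off the tree from the root (left child = 0, right child = 1).

Codes:
  F: 11 (length 2)
  E: 010 (length 3)
  C: 10 (length 2)
  D: 011 (length 3)
  H: 00 (length 2)
Average code length: 182/81 = 2.2469 bits/symbol


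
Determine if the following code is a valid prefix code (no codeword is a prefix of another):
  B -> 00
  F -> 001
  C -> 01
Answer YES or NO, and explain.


Checking each pair (does one codeword prefix another?):
  B='00' vs F='001': prefix -- VIOLATION

NO -- this is NOT a valid prefix code. B (00) is a prefix of F (001).


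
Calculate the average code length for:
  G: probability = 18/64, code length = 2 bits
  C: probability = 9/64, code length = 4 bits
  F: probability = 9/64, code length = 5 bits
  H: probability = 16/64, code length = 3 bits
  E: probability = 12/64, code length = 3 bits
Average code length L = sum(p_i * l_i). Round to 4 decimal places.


Weighted contributions p_i * l_i:
  G: (18/64) * 2 = 36/64
  C: (9/64) * 4 = 36/64
  F: (9/64) * 5 = 45/64
  H: (16/64) * 3 = 48/64
  E: (12/64) * 3 = 36/64
Sum = (36 + 36 + 45 + 48 + 36)/64 = 201/64

L = 201/64 = 3.1406 bits/symbol


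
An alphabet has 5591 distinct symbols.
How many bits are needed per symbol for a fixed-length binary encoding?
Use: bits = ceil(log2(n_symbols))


log2(5591) = 12.4489
Bracket: 2^12 = 4096 < 5591 <= 2^13 = 8192
So ceil(log2(5591)) = 13

bits = ceil(log2(5591)) = ceil(12.4489) = 13 bits


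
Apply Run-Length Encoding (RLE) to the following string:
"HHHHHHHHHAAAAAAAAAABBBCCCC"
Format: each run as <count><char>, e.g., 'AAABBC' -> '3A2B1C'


Scanning runs left to right:
  i=0: run of 'H' x 9 -> '9H'
  i=9: run of 'A' x 10 -> '10A'
  i=19: run of 'B' x 3 -> '3B'
  i=22: run of 'C' x 4 -> '4C'

RLE = 9H10A3B4C


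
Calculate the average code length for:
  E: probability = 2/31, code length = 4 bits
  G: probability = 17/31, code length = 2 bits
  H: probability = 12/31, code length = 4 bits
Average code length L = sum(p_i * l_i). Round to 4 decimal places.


Weighted contributions p_i * l_i:
  E: (2/31) * 4 = 8/31
  G: (17/31) * 2 = 34/31
  H: (12/31) * 4 = 48/31
Sum = (8 + 34 + 48)/31 = 90/31

L = 90/31 = 2.9032 bits/symbol


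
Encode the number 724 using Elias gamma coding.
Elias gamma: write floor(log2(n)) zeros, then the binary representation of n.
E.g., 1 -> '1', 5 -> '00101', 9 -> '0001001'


num_bits = floor(log2(724)) + 1 = 10
leading_zeros = num_bits - 1 = 9
binary(724) = 1011010100

Elias gamma(724) = '000000000' + '1011010100' = 0000000001011010100 (19 bits)


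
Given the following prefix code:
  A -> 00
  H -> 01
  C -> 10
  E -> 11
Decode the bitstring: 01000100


Decoding step by step:
Bits 01 -> H
Bits 00 -> A
Bits 01 -> H
Bits 00 -> A


Decoded message: HAHA


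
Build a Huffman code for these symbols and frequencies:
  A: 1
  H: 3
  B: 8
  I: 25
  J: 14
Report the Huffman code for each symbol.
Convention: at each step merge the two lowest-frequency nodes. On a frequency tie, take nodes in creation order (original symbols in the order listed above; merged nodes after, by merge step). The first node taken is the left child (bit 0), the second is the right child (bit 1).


Huffman tree construction:
Step 1: Merge A(1) + H(3) = 4
Step 2: Merge (A+H)(4) + B(8) = 12
Step 3: Merge ((A+H)+B)(12) + J(14) = 26
Step 4: Merge I(25) + (((A+H)+B)+J)(26) = 51
Read each symbol's code off the tree from the root (left child = 0, right child = 1).

Codes:
  A: 1000 (length 4)
  H: 1001 (length 4)
  B: 101 (length 3)
  I: 0 (length 1)
  J: 11 (length 2)
Average code length: 93/51 = 1.8235 bits/symbol


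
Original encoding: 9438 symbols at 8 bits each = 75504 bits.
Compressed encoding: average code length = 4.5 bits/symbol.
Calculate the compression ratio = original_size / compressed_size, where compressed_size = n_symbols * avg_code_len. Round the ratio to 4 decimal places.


original_size = n_symbols * orig_bits = 9438 * 8 = 75504 bits
compressed_size = n_symbols * avg_code_len = 9438 * 4.5 = 42471.0 bits
ratio = original_size / compressed_size = 75504 / 42471.0 = 1.7778

Compression ratio = 1.7778


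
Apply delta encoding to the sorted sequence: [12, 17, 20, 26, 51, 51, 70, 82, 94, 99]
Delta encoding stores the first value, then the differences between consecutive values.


First value: 12
Deltas:
  17 - 12 = 5
  20 - 17 = 3
  26 - 20 = 6
  51 - 26 = 25
  51 - 51 = 0
  70 - 51 = 19
  82 - 70 = 12
  94 - 82 = 12
  99 - 94 = 5


Delta encoded: [12, 5, 3, 6, 25, 0, 19, 12, 12, 5]


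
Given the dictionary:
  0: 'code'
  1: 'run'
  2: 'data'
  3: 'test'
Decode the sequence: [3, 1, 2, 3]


Look up each index in the dictionary:
  3 -> 'test'
  1 -> 'run'
  2 -> 'data'
  3 -> 'test'

Decoded: "test run data test"


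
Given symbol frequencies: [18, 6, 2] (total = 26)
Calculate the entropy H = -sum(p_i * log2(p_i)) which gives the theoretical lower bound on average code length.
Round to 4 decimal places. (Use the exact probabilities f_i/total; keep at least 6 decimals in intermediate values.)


Per-symbol terms -p_i * log2(p_i) with p_i = f_i/26:
  p = 18/26 = 0.692308: log2(p) = -0.530515, -p*log2(p) = 0.367279
  p = 6/26 = 0.230769: log2(p) = -2.115477, -p*log2(p) = 0.488187
  p = 2/26 = 0.076923: log2(p) = -3.700440, -p*log2(p) = 0.284649
H = 0.367279 + 0.488187 + 0.284649 = 1.140115

H = 1.1401 bits/symbol


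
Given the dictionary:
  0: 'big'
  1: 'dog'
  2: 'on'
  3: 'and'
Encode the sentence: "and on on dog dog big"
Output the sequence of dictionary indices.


Look up each word in the dictionary:
  'and' -> 3
  'on' -> 2
  'on' -> 2
  'dog' -> 1
  'dog' -> 1
  'big' -> 0

Encoded: [3, 2, 2, 1, 1, 0]


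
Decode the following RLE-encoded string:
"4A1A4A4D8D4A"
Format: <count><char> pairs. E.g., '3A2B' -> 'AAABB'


Expanding each <count><char> pair:
  4A -> 'AAAA'
  1A -> 'A'
  4A -> 'AAAA'
  4D -> 'DDDD'
  8D -> 'DDDDDDDD'
  4A -> 'AAAA'

Decoded = AAAAAAAAADDDDDDDDDDDDAAAA


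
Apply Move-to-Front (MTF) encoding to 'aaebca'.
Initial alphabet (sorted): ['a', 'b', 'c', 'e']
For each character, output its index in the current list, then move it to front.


MTF encoding:
'a': index 0 in ['a', 'b', 'c', 'e'] -> ['a', 'b', 'c', 'e']
'a': index 0 in ['a', 'b', 'c', 'e'] -> ['a', 'b', 'c', 'e']
'e': index 3 in ['a', 'b', 'c', 'e'] -> ['e', 'a', 'b', 'c']
'b': index 2 in ['e', 'a', 'b', 'c'] -> ['b', 'e', 'a', 'c']
'c': index 3 in ['b', 'e', 'a', 'c'] -> ['c', 'b', 'e', 'a']
'a': index 3 in ['c', 'b', 'e', 'a'] -> ['a', 'c', 'b', 'e']


Output: [0, 0, 3, 2, 3, 3]


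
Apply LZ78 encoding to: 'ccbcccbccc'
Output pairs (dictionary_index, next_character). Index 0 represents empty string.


LZ78 encoding steps:
Dictionary: {0: ''}
Step 1: w='' (idx 0), next='c' -> output (0, 'c'), add 'c' as idx 1
Step 2: w='c' (idx 1), next='b' -> output (1, 'b'), add 'cb' as idx 2
Step 3: w='c' (idx 1), next='c' -> output (1, 'c'), add 'cc' as idx 3
Step 4: w='cb' (idx 2), next='c' -> output (2, 'c'), add 'cbc' as idx 4
Step 5: w='cc' (idx 3), end of input -> output (3, '')


Encoded: [(0, 'c'), (1, 'b'), (1, 'c'), (2, 'c'), (3, '')]


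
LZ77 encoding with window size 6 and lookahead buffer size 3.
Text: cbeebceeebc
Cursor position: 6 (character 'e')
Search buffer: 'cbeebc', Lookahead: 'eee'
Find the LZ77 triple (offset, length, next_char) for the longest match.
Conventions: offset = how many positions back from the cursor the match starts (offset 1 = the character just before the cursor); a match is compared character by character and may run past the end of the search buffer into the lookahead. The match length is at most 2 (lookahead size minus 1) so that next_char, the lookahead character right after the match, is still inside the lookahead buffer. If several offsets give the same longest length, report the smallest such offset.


Try each offset into the search buffer:
  offset=1 (pos 5, char 'c'): match length 0
  offset=2 (pos 4, char 'b'): match length 0
  offset=3 (pos 3, char 'e'): match length 1
  offset=4 (pos 2, char 'e'): match length 2
  offset=5 (pos 1, char 'b'): match length 0
  offset=6 (pos 0, char 'c'): match length 0
Longest match has length 2 at offset 4.
next_char = character at position 6 + 2 = 8 -> 'e'

Best match: offset=4, length=2 (matching 'ee' starting at position 2)
LZ77 triple: (4, 2, 'e')


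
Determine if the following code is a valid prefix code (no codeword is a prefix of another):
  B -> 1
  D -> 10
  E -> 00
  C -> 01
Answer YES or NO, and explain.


Checking each pair (does one codeword prefix another?):
  B='1' vs D='10': prefix -- VIOLATION

NO -- this is NOT a valid prefix code. B (1) is a prefix of D (10).


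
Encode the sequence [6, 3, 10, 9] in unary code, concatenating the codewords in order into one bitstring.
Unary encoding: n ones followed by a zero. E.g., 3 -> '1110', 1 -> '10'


Encode each number as n ones followed by a terminating 0:
  6 -> 1111110 (7 bits)
  3 -> 1110 (4 bits)
  10 -> 11111111110 (11 bits)
  9 -> 1111111110 (10 bits)
Total length = 7 + 4 + 11 + 10 = 32 bits.

Unary([6, 3, 10, 9]) = 11111101110111111111101111111110 (32 bits)


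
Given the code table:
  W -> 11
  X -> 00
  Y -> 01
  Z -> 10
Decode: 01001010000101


Decoding:
01 -> Y
00 -> X
10 -> Z
10 -> Z
00 -> X
01 -> Y
01 -> Y


Result: YXZZXYY


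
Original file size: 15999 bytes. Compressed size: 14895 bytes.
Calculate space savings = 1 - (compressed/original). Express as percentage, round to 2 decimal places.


ratio = compressed/original = 14895/15999 = 0.930996
savings = 1 - ratio = 1 - 0.930996 = 0.069004
as a percentage: 0.069004 * 100 = 6.9%

Space savings = 1 - 14895/15999 = 6.9%


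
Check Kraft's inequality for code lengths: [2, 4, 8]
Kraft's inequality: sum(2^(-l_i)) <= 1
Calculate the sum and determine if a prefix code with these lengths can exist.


Sum = 2^(-2) + 2^(-4) + 2^(-8)
    = 0.25 + 0.0625 + 0.00390625
    = 81/256 = 0.31640625
Since 0.31640625 <= 1, Kraft's inequality IS satisfied.
A prefix code with these lengths CAN exist.

Kraft sum = 0.31640625. Satisfied.


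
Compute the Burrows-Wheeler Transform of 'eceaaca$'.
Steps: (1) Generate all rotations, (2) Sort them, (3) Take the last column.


Rotations (sorted):
  0: $eceaaca -> last char: a
  1: a$eceaac -> last char: c
  2: aaca$ece -> last char: e
  3: aca$ecea -> last char: a
  4: ca$eceaa -> last char: a
  5: ceaaca$e -> last char: e
  6: eaaca$ec -> last char: c
  7: eceaaca$ -> last char: $


BWT = aceaaec$


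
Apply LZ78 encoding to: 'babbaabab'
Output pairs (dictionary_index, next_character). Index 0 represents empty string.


LZ78 encoding steps:
Dictionary: {0: ''}
Step 1: w='' (idx 0), next='b' -> output (0, 'b'), add 'b' as idx 1
Step 2: w='' (idx 0), next='a' -> output (0, 'a'), add 'a' as idx 2
Step 3: w='b' (idx 1), next='b' -> output (1, 'b'), add 'bb' as idx 3
Step 4: w='a' (idx 2), next='a' -> output (2, 'a'), add 'aa' as idx 4
Step 5: w='b' (idx 1), next='a' -> output (1, 'a'), add 'ba' as idx 5
Step 6: w='b' (idx 1), end of input -> output (1, '')


Encoded: [(0, 'b'), (0, 'a'), (1, 'b'), (2, 'a'), (1, 'a'), (1, '')]


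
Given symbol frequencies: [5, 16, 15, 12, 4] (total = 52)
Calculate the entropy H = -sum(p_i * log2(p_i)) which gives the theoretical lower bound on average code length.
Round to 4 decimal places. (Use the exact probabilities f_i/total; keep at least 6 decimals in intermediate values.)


Per-symbol terms -p_i * log2(p_i) with p_i = f_i/52:
  p = 5/52 = 0.096154: log2(p) = -3.378512, -p*log2(p) = 0.324857
  p = 16/52 = 0.307692: log2(p) = -1.700440, -p*log2(p) = 0.523212
  p = 15/52 = 0.288462: log2(p) = -1.793549, -p*log2(p) = 0.517370
  p = 12/52 = 0.230769: log2(p) = -2.115477, -p*log2(p) = 0.488187
  p = 4/52 = 0.076923: log2(p) = -3.700440, -p*log2(p) = 0.284649
H = 0.324857 + 0.523212 + 0.517370 + 0.488187 + 0.284649 = 2.138275

H = 2.1383 bits/symbol


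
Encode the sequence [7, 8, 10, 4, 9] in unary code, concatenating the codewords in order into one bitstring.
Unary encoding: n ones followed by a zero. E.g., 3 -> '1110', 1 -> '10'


Encode each number as n ones followed by a terminating 0:
  7 -> 11111110 (8 bits)
  8 -> 111111110 (9 bits)
  10 -> 11111111110 (11 bits)
  4 -> 11110 (5 bits)
  9 -> 1111111110 (10 bits)
Total length = 8 + 9 + 11 + 5 + 10 = 43 bits.

Unary([7, 8, 10, 4, 9]) = 1111111011111111011111111110111101111111110 (43 bits)


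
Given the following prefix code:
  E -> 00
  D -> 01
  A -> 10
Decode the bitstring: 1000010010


Decoding step by step:
Bits 10 -> A
Bits 00 -> E
Bits 01 -> D
Bits 00 -> E
Bits 10 -> A


Decoded message: AEDEA


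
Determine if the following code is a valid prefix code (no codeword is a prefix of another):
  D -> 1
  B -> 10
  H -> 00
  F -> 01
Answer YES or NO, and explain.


Checking each pair (does one codeword prefix another?):
  D='1' vs B='10': prefix -- VIOLATION

NO -- this is NOT a valid prefix code. D (1) is a prefix of B (10).


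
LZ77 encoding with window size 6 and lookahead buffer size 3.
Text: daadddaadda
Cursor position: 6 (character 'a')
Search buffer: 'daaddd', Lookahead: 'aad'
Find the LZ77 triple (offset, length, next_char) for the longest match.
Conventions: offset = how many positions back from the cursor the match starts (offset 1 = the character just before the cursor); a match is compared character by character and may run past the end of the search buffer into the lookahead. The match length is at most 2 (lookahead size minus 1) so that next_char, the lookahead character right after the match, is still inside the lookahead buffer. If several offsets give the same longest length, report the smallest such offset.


Try each offset into the search buffer:
  offset=1 (pos 5, char 'd'): match length 0
  offset=2 (pos 4, char 'd'): match length 0
  offset=3 (pos 3, char 'd'): match length 0
  offset=4 (pos 2, char 'a'): match length 1
  offset=5 (pos 1, char 'a'): match length 2
  offset=6 (pos 0, char 'd'): match length 0
Longest match has length 2 at offset 5.
next_char = character at position 6 + 2 = 8 -> 'd'

Best match: offset=5, length=2 (matching 'aa' starting at position 1)
LZ77 triple: (5, 2, 'd')


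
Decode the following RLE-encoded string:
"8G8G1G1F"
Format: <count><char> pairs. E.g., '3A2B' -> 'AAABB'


Expanding each <count><char> pair:
  8G -> 'GGGGGGGG'
  8G -> 'GGGGGGGG'
  1G -> 'G'
  1F -> 'F'

Decoded = GGGGGGGGGGGGGGGGGF


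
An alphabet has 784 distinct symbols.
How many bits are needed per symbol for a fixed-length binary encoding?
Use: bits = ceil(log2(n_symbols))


log2(784) = 9.6147
Bracket: 2^9 = 512 < 784 <= 2^10 = 1024
So ceil(log2(784)) = 10

bits = ceil(log2(784)) = ceil(9.6147) = 10 bits


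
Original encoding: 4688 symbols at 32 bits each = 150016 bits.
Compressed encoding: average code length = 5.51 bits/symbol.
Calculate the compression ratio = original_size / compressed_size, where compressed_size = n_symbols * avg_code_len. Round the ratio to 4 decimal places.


original_size = n_symbols * orig_bits = 4688 * 32 = 150016 bits
compressed_size = n_symbols * avg_code_len = 4688 * 5.51 = 25830.88 bits
ratio = original_size / compressed_size = 150016 / 25830.88 = 5.8076

Compression ratio = 5.8076
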